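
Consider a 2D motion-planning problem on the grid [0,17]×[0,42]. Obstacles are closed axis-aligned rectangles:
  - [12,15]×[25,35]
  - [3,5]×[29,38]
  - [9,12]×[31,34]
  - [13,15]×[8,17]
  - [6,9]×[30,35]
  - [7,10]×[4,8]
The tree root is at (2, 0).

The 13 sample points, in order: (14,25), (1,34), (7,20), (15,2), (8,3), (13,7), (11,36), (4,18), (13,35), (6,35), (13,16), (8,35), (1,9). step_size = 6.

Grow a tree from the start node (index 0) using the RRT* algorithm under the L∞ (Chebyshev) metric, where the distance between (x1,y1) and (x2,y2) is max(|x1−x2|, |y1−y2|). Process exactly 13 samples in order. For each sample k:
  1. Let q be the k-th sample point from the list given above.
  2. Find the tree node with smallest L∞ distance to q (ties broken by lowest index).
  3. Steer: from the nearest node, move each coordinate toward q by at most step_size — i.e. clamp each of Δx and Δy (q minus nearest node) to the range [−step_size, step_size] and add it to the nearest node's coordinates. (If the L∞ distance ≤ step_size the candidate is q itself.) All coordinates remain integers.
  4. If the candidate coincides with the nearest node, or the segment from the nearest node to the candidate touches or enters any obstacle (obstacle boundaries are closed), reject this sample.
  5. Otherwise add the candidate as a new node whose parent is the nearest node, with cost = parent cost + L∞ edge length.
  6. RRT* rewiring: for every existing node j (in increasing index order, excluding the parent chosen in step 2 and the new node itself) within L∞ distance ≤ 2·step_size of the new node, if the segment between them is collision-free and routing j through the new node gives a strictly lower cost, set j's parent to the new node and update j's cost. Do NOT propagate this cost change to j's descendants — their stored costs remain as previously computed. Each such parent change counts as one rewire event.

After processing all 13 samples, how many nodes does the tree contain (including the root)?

Node count: 9

1. q=(14,25) nearest=0 d=25 new=(8,6) → blocked by [7,10]×[4,8], reject
2. q=(1,34) nearest=0 d=34 new=(1,6) → add node 1 parent=0 cost=6
3. q=(7,20) nearest=1 d=14 new=(7,12) → add node 2 parent=1 cost=12
4. q=(15,2) nearest=2 d=10 new=(13,6) → add node 3 parent=2 cost=18
5. q=(8,3) nearest=3 d=5 new=(8,3) → blocked by [7,10]×[4,8], reject
6. q=(13,7) nearest=3 d=1 new=(13,7) → add node 4 parent=3 cost=19
7. q=(11,36) nearest=2 d=24 new=(11,18) → add node 5 parent=2 cost=18
8. q=(4,18) nearest=2 d=6 new=(4,18) → add node 6 parent=2 cost=18
9. q=(13,35) nearest=5 d=17 new=(13,24) → add node 7 parent=5 cost=24
10. q=(6,35) nearest=7 d=11 new=(7,30) → blocked by [12,15]×[25,35], reject
11. q=(13,16) nearest=5 d=2 new=(13,16) → blocked by [13,15]×[8,17], reject
12. q=(8,35) nearest=7 d=11 new=(8,30) → blocked by [12,15]×[25,35], reject
13. q=(1,9) nearest=1 d=3 new=(1,9) → add node 8 parent=1 cost=9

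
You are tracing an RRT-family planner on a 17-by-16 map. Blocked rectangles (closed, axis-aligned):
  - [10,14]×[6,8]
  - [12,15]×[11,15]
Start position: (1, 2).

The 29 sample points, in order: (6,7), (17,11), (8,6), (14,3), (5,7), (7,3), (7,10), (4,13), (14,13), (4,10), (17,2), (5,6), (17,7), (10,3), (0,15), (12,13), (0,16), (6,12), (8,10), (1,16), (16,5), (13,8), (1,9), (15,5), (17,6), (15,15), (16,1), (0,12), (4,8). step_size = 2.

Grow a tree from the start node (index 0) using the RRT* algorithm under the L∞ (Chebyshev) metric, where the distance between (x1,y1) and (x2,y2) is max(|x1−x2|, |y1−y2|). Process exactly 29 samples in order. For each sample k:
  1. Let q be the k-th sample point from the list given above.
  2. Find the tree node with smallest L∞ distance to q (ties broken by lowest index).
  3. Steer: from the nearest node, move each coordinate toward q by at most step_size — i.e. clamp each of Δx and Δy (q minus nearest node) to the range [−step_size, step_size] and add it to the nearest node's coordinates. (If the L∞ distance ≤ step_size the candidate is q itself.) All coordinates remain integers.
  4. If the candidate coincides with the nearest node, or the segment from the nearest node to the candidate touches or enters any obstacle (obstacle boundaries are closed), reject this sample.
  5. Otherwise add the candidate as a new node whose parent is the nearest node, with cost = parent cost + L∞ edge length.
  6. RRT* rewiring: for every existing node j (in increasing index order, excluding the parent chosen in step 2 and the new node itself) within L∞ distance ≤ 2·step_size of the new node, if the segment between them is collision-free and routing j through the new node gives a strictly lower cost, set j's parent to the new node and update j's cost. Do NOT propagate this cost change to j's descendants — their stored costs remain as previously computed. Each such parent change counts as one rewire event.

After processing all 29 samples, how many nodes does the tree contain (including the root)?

Node count: 27

1. q=(6,7) nearest=0 d=5 new=(3,4) → add node 1 parent=0 cost=2
2. q=(17,11) nearest=1 d=14 new=(5,6) → add node 2 parent=1 cost=4
3. q=(8,6) nearest=2 d=3 new=(7,6) → add node 3 parent=2 cost=6
4. q=(14,3) nearest=3 d=7 new=(9,4) → add node 4 parent=3 cost=8
5. q=(5,7) nearest=2 d=1 new=(5,7) → add node 5 parent=2 cost=5
6. q=(7,3) nearest=4 d=2 new=(7,3) → add node 6 parent=4 cost=10
7. q=(7,10) nearest=5 d=3 new=(7,9) → add node 7 parent=5 cost=7
8. q=(4,13) nearest=7 d=4 new=(5,11) → add node 8 parent=7 cost=9
9. q=(14,13) nearest=3 d=7 new=(9,8) → add node 9 parent=3 cost=8
10. q=(4,10) nearest=8 d=1 new=(4,10) → add node 10 parent=8 cost=10
11. q=(17,2) nearest=4 d=8 new=(11,2) → add node 11 parent=4 cost=10
12. q=(5,6) nearest=2 d=0 → coincident, reject
13. q=(17,7) nearest=11 d=6 new=(13,4) → add node 12 parent=11 cost=12
14. q=(10,3) nearest=4 d=1 new=(10,3) → add node 13 parent=4 cost=9
15. q=(0,15) nearest=8 d=5 new=(3,13) → add node 14 parent=8 cost=11
16. q=(12,13) nearest=7 d=5 new=(9,11) → add node 15 parent=7 cost=9
17. q=(0,16) nearest=14 d=3 new=(1,15) → add node 16 parent=14 cost=13
18. q=(6,12) nearest=8 d=1 new=(6,12) → add node 17 parent=8 cost=10
19. q=(8,10) nearest=7 d=1 new=(8,10) → add node 18 parent=7 cost=8
20. q=(1,16) nearest=16 d=1 new=(1,16) → add node 19 parent=16 cost=14
21. q=(16,5) nearest=12 d=3 new=(15,5) → add node 20 parent=12 cost=14
22. q=(13,8) nearest=20 d=3 new=(13,7) → blocked by [10,14]×[6,8], reject
23. q=(1,9) nearest=10 d=3 new=(2,9) → add node 21 parent=10 cost=12
24. q=(15,5) nearest=20 d=0 → coincident, reject
25. q=(17,6) nearest=20 d=2 new=(17,6) → add node 22 parent=20 cost=16
26. q=(15,15) nearest=15 d=6 new=(11,13) → add node 23 parent=15 cost=11
27. q=(16,1) nearest=12 d=3 new=(15,2) → add node 24 parent=12 cost=14
28. q=(0,12) nearest=14 d=3 new=(1,12) → add node 25 parent=14 cost=13
29. q=(4,8) nearest=5 d=1 new=(4,8) → add node 26 parent=5 cost=6; rewire 10→26 (8<10); rewire 21→26 (8<12); rewire 25→26 (10<13)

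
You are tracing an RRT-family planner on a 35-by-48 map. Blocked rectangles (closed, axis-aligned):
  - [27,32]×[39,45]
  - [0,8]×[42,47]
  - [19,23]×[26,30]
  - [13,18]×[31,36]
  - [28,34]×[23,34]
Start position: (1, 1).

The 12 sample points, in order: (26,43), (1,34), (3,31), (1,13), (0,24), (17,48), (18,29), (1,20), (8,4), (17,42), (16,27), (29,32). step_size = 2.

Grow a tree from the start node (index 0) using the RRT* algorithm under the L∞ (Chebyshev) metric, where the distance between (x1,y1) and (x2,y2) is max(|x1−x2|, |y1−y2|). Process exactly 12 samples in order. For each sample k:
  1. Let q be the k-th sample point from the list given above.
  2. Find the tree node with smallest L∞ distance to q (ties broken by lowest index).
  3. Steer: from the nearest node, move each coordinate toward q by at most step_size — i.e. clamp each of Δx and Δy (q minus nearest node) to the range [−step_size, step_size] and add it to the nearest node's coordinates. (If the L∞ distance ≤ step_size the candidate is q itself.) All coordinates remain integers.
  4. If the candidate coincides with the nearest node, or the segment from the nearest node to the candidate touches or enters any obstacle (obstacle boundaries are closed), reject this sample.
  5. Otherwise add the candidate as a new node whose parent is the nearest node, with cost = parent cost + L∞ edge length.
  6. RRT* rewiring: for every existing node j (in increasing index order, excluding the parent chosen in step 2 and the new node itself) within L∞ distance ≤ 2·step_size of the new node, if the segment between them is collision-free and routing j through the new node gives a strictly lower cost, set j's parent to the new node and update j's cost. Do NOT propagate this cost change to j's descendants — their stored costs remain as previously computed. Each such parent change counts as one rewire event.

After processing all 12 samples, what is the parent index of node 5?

1. q=(26,43) nearest=0 d=42 new=(3,3) → add node 1 parent=0 cost=2
2. q=(1,34) nearest=1 d=31 new=(1,5) → add node 2 parent=1 cost=4
3. q=(3,31) nearest=2 d=26 new=(3,7) → add node 3 parent=2 cost=6
4. q=(1,13) nearest=3 d=6 new=(1,9) → add node 4 parent=3 cost=8
5. q=(0,24) nearest=4 d=15 new=(0,11) → add node 5 parent=4 cost=10
6. q=(17,48) nearest=5 d=37 new=(2,13) → add node 6 parent=5 cost=12
7. q=(18,29) nearest=6 d=16 new=(4,15) → add node 7 parent=6 cost=14
8. q=(1,20) nearest=7 d=5 new=(2,17) → add node 8 parent=7 cost=16
9. q=(8,4) nearest=1 d=5 new=(5,4) → add node 9 parent=1 cost=4
10. q=(17,42) nearest=8 d=25 new=(4,19) → add node 10 parent=8 cost=18
11. q=(16,27) nearest=7 d=12 new=(6,17) → add node 11 parent=7 cost=16
12. q=(29,32) nearest=11 d=23 new=(8,19) → add node 12 parent=11 cost=18

Parent of node 5: 4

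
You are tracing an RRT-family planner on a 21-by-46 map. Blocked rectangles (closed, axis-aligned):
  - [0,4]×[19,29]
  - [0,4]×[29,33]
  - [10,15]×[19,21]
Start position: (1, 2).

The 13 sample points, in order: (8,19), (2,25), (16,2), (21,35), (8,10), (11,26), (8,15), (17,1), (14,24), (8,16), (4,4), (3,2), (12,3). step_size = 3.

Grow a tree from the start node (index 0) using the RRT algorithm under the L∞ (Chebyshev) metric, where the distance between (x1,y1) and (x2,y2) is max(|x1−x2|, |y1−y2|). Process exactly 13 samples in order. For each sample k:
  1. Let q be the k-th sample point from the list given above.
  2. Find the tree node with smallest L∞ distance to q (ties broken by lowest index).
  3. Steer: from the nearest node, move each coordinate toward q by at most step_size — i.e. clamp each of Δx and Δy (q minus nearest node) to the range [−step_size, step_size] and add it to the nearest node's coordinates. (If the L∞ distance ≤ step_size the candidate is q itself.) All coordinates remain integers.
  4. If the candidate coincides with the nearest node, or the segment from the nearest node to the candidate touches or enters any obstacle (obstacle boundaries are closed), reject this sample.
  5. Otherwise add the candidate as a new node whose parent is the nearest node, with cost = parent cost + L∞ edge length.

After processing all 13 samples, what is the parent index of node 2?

Parent of node 2: 1

1. q=(8,19) nearest=0 d=17 new=(4,5) → add node 1 parent=0 cost=3
2. q=(2,25) nearest=1 d=20 new=(2,8) → add node 2 parent=1 cost=6
3. q=(16,2) nearest=1 d=12 new=(7,2) → add node 3 parent=1 cost=6
4. q=(21,35) nearest=2 d=27 new=(5,11) → add node 4 parent=2 cost=9
5. q=(8,10) nearest=4 d=3 new=(8,10) → add node 5 parent=4 cost=12
6. q=(11,26) nearest=4 d=15 new=(8,14) → add node 6 parent=4 cost=12
7. q=(8,15) nearest=6 d=1 new=(8,15) → add node 7 parent=6 cost=13
8. q=(17,1) nearest=5 d=9 new=(11,7) → add node 8 parent=5 cost=15
9. q=(14,24) nearest=7 d=9 new=(11,18) → add node 9 parent=7 cost=16
10. q=(8,16) nearest=7 d=1 new=(8,16) → add node 10 parent=7 cost=14
11. q=(4,4) nearest=1 d=1 new=(4,4) → add node 11 parent=1 cost=4
12. q=(3,2) nearest=0 d=2 new=(3,2) → add node 12 parent=0 cost=2
13. q=(12,3) nearest=8 d=4 new=(12,4) → add node 13 parent=8 cost=18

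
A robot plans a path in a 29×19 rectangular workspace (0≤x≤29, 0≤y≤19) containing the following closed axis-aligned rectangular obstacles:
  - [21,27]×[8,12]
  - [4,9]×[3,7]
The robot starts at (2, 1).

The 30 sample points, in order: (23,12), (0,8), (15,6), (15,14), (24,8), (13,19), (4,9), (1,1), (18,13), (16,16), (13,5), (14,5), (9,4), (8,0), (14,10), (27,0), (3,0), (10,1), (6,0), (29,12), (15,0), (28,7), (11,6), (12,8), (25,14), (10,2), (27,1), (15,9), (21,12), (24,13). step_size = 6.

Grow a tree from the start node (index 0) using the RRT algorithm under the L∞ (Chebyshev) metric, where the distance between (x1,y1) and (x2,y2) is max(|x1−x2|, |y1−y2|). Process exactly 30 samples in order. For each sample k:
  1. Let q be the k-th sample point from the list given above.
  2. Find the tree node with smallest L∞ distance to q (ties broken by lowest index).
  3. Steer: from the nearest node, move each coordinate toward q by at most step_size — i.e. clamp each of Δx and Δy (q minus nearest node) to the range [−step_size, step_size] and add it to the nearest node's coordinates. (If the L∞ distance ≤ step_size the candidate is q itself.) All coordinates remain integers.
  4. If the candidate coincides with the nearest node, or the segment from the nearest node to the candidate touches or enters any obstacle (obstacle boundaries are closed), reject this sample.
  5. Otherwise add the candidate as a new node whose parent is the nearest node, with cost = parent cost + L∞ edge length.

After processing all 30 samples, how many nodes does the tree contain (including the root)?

Node count: 23

1. q=(23,12) nearest=0 d=21 new=(8,7) → blocked by [4,9]×[3,7], reject
2. q=(0,8) nearest=0 d=7 new=(0,7) → add node 1 parent=0 cost=6
3. q=(15,6) nearest=0 d=13 new=(8,6) → blocked by [4,9]×[3,7], reject
4. q=(15,14) nearest=0 d=13 new=(8,7) → blocked by [4,9]×[3,7], reject
5. q=(24,8) nearest=0 d=22 new=(8,7) → blocked by [4,9]×[3,7], reject
6. q=(13,19) nearest=1 d=13 new=(6,13) → add node 2 parent=1 cost=12
7. q=(4,9) nearest=1 d=4 new=(4,9) → add node 3 parent=1 cost=10
8. q=(1,1) nearest=0 d=1 new=(1,1) → add node 4 parent=0 cost=1
9. q=(18,13) nearest=2 d=12 new=(12,13) → add node 5 parent=2 cost=18
10. q=(16,16) nearest=5 d=4 new=(16,16) → add node 6 parent=5 cost=22
11. q=(13,5) nearest=2 d=8 new=(12,7) → add node 7 parent=2 cost=18
12. q=(14,5) nearest=7 d=2 new=(14,5) → add node 8 parent=7 cost=20
13. q=(9,4) nearest=7 d=3 new=(9,4) → blocked by [4,9]×[3,7], reject
14. q=(8,0) nearest=0 d=6 new=(8,0) → add node 9 parent=0 cost=6
15. q=(14,10) nearest=5 d=3 new=(14,10) → add node 10 parent=5 cost=21
16. q=(27,0) nearest=8 d=13 new=(20,0) → add node 11 parent=8 cost=26
17. q=(3,0) nearest=0 d=1 new=(3,0) → add node 12 parent=0 cost=1
18. q=(10,1) nearest=9 d=2 new=(10,1) → add node 13 parent=9 cost=8
19. q=(6,0) nearest=9 d=2 new=(6,0) → add node 14 parent=9 cost=8
20. q=(29,12) nearest=11 d=12 new=(26,6) → add node 15 parent=11 cost=32
21. q=(15,0) nearest=8 d=5 new=(15,0) → add node 16 parent=8 cost=25
22. q=(28,7) nearest=15 d=2 new=(28,7) → add node 17 parent=15 cost=34
23. q=(11,6) nearest=7 d=1 new=(11,6) → add node 18 parent=7 cost=19
24. q=(12,8) nearest=7 d=1 new=(12,8) → add node 19 parent=7 cost=19
25. q=(25,14) nearest=17 d=7 new=(25,13) → blocked by [21,27]×[8,12], reject
26. q=(10,2) nearest=13 d=1 new=(10,2) → add node 20 parent=13 cost=9
27. q=(27,1) nearest=15 d=5 new=(27,1) → add node 21 parent=15 cost=37
28. q=(15,9) nearest=10 d=1 new=(15,9) → add node 22 parent=10 cost=22
29. q=(21,12) nearest=6 d=5 new=(21,12) → blocked by [21,27]×[8,12], reject
30. q=(24,13) nearest=17 d=6 new=(24,13) → blocked by [21,27]×[8,12], reject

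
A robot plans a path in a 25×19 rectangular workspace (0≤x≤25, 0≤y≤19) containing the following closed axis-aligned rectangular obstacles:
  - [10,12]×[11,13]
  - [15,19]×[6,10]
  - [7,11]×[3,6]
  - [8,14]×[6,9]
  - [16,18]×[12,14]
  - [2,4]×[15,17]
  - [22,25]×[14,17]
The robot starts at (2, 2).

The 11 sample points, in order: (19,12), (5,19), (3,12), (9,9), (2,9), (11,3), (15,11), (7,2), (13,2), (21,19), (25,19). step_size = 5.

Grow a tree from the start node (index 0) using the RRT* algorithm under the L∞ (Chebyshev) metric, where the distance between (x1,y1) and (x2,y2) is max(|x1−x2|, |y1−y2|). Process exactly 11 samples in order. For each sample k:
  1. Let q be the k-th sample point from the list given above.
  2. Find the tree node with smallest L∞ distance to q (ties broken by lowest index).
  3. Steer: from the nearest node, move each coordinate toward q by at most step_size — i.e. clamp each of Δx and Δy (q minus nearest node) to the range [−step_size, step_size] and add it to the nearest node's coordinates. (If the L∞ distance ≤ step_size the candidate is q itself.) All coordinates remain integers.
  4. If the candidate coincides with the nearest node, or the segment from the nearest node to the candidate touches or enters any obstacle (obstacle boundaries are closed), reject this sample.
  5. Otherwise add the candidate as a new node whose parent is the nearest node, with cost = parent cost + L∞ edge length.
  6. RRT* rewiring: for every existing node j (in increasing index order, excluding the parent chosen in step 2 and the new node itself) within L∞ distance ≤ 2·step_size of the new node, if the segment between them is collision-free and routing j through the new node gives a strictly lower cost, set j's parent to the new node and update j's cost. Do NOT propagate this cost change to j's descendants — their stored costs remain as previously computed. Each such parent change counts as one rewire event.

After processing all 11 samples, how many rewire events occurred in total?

Rewire events: 1

1. q=(19,12) nearest=0 d=17 new=(7,7) → add node 1 parent=0 cost=5
2. q=(5,19) nearest=1 d=12 new=(5,12) → add node 2 parent=1 cost=10
3. q=(3,12) nearest=2 d=2 new=(3,12) → add node 3 parent=2 cost=12
4. q=(9,9) nearest=1 d=2 new=(9,9) → blocked by [8,14]×[6,9], reject
5. q=(2,9) nearest=2 d=3 new=(2,9) → add node 4 parent=2 cost=13
6. q=(11,3) nearest=1 d=4 new=(11,3) → blocked by [7,11]×[3,6], reject
7. q=(15,11) nearest=1 d=8 new=(12,11) → blocked by [10,12]×[11,13], reject
8. q=(7,2) nearest=0 d=5 new=(7,2) → add node 5 parent=0 cost=5; rewire 4→5 (12<13)
9. q=(13,2) nearest=1 d=6 new=(12,2) → blocked by [7,11]×[3,6], reject
10. q=(21,19) nearest=1 d=14 new=(12,12) → blocked by [10,12]×[11,13], reject
11. q=(25,19) nearest=1 d=18 new=(12,12) → blocked by [10,12]×[11,13], reject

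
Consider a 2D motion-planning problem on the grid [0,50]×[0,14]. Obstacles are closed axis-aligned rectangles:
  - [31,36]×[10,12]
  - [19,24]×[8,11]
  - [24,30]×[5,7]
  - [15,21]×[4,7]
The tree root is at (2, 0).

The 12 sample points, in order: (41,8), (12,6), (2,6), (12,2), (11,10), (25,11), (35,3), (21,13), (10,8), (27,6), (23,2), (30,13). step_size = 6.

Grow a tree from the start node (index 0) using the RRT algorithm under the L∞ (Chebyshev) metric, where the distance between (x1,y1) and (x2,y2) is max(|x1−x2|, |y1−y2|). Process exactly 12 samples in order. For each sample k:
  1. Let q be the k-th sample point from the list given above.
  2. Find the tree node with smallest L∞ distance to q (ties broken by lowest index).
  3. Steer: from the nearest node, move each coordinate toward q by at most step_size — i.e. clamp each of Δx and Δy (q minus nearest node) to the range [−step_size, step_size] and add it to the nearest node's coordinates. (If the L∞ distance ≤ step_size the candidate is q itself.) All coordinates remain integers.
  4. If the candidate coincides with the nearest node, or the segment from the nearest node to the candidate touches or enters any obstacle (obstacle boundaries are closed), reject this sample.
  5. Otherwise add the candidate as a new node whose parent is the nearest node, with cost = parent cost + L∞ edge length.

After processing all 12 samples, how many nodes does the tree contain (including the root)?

Node count: 10

1. q=(41,8) nearest=0 d=39 new=(8,6) → add node 1 parent=0 cost=6
2. q=(12,6) nearest=1 d=4 new=(12,6) → add node 2 parent=1 cost=10
3. q=(2,6) nearest=0 d=6 new=(2,6) → add node 3 parent=0 cost=6
4. q=(12,2) nearest=1 d=4 new=(12,2) → add node 4 parent=1 cost=10
5. q=(11,10) nearest=1 d=4 new=(11,10) → add node 5 parent=1 cost=10
6. q=(25,11) nearest=2 d=13 new=(18,11) → add node 6 parent=2 cost=16
7. q=(35,3) nearest=6 d=17 new=(24,5) → blocked by [19,24]×[8,11], reject
8. q=(21,13) nearest=6 d=3 new=(21,13) → add node 7 parent=6 cost=19
9. q=(10,8) nearest=1 d=2 new=(10,8) → add node 8 parent=1 cost=8
10. q=(27,6) nearest=7 d=7 new=(27,7) → blocked by [19,24]×[8,11], reject
11. q=(23,2) nearest=6 d=9 new=(23,5) → blocked by [19,24]×[8,11], reject
12. q=(30,13) nearest=7 d=9 new=(27,13) → add node 9 parent=7 cost=25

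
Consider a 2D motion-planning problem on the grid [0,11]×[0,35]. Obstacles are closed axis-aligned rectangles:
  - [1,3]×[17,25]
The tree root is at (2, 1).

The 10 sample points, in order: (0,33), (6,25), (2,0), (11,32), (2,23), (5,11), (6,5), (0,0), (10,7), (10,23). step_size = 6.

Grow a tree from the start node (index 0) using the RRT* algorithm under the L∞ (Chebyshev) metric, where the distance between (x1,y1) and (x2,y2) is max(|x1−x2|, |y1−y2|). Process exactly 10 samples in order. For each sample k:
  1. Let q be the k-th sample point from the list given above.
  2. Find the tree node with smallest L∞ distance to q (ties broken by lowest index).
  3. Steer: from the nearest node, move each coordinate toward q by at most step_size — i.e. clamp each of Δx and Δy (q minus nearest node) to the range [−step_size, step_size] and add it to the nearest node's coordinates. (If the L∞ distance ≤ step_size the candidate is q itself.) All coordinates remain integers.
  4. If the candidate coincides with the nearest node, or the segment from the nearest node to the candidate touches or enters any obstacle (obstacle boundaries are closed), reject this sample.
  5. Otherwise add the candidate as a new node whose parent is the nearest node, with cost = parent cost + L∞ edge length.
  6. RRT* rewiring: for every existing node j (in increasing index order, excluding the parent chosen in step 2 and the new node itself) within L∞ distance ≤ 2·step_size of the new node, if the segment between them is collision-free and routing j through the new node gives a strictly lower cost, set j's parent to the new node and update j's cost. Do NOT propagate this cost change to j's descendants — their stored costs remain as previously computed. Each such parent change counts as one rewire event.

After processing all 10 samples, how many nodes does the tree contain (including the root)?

Node count: 11

1. q=(0,33) nearest=0 d=32 new=(0,7) → add node 1 parent=0 cost=6
2. q=(6,25) nearest=1 d=18 new=(6,13) → add node 2 parent=1 cost=12
3. q=(2,0) nearest=0 d=1 new=(2,0) → add node 3 parent=0 cost=1
4. q=(11,32) nearest=2 d=19 new=(11,19) → add node 4 parent=2 cost=18
5. q=(2,23) nearest=4 d=9 new=(5,23) → add node 5 parent=4 cost=24
6. q=(5,11) nearest=2 d=2 new=(5,11) → add node 6 parent=2 cost=14
7. q=(6,5) nearest=0 d=4 new=(6,5) → add node 7 parent=0 cost=4; rewire 6→7 (10<14)
8. q=(0,0) nearest=0 d=2 new=(0,0) → add node 8 parent=0 cost=2
9. q=(10,7) nearest=7 d=4 new=(10,7) → add node 9 parent=7 cost=8
10. q=(10,23) nearest=4 d=4 new=(10,23) → add node 10 parent=4 cost=22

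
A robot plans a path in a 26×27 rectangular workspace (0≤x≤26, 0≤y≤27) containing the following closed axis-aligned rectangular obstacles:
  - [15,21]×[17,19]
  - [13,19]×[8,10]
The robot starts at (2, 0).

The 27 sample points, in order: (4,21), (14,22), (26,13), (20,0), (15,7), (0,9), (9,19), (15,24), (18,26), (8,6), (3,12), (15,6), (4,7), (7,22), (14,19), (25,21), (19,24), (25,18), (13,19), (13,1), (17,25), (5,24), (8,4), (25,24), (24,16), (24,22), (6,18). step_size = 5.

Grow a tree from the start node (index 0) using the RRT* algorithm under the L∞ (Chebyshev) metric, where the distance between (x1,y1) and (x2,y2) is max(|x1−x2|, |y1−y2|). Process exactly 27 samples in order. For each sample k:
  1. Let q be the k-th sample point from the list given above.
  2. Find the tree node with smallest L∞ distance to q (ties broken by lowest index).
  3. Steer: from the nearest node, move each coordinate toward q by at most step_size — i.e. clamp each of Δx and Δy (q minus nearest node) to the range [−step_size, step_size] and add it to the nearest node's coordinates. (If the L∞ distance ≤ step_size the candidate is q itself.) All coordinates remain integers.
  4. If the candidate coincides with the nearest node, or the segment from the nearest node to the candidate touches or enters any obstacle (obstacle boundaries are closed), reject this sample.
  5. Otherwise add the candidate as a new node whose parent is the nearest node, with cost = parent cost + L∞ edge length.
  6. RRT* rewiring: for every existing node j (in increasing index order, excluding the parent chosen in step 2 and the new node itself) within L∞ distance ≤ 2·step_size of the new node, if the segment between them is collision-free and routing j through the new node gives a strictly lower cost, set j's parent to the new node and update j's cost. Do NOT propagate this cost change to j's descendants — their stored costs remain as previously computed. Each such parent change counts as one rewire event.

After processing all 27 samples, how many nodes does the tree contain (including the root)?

1. q=(4,21) nearest=0 d=21 new=(4,5) → add node 1 parent=0 cost=5
2. q=(14,22) nearest=1 d=17 new=(9,10) → add node 2 parent=1 cost=10
3. q=(26,13) nearest=2 d=17 new=(14,13) → add node 3 parent=2 cost=15
4. q=(20,0) nearest=2 d=11 new=(14,5) → add node 4 parent=2 cost=15
5. q=(15,7) nearest=4 d=2 new=(15,7) → add node 5 parent=4 cost=17
6. q=(0,9) nearest=1 d=4 new=(0,9) → add node 6 parent=1 cost=9
7. q=(9,19) nearest=3 d=6 new=(9,18) → add node 7 parent=3 cost=20
8. q=(15,24) nearest=7 d=6 new=(14,23) → add node 8 parent=7 cost=25
9. q=(18,26) nearest=8 d=4 new=(18,26) → add node 9 parent=8 cost=29
10. q=(8,6) nearest=1 d=4 new=(8,6) → add node 10 parent=1 cost=9; rewire 5→10 (16<17)
11. q=(3,12) nearest=6 d=3 new=(3,12) → add node 11 parent=6 cost=12; rewire 7→11 (18<20)
12. q=(15,6) nearest=4 d=1 new=(15,6) → add node 12 parent=4 cost=16
13. q=(4,7) nearest=1 d=2 new=(4,7) → add node 13 parent=1 cost=7
14. q=(7,22) nearest=7 d=4 new=(7,22) → add node 14 parent=7 cost=22
15. q=(14,19) nearest=8 d=4 new=(14,19) → add node 15 parent=8 cost=29
16. q=(25,21) nearest=9 d=7 new=(23,21) → add node 16 parent=9 cost=34
17. q=(19,24) nearest=9 d=2 new=(19,24) → add node 17 parent=9 cost=31
18. q=(25,18) nearest=16 d=3 new=(25,18) → add node 18 parent=16 cost=37
19. q=(13,19) nearest=15 d=1 new=(13,19) → add node 19 parent=15 cost=30
20. q=(13,1) nearest=4 d=4 new=(13,1) → add node 20 parent=4 cost=19
21. q=(17,25) nearest=9 d=1 new=(17,25) → add node 21 parent=9 cost=30
22. q=(5,24) nearest=14 d=2 new=(5,24) → add node 22 parent=14 cost=24
23. q=(8,4) nearest=10 d=2 new=(8,4) → add node 23 parent=10 cost=11; rewire 20→23 (16<19)
24. q=(25,24) nearest=16 d=3 new=(25,24) → add node 24 parent=16 cost=37
25. q=(24,16) nearest=18 d=2 new=(24,16) → add node 25 parent=18 cost=39
26. q=(24,22) nearest=16 d=1 new=(24,22) → add node 26 parent=16 cost=35
27. q=(6,18) nearest=7 d=3 new=(6,18) → add node 27 parent=7 cost=21; rewire 19→27 (28<30)

Node count: 28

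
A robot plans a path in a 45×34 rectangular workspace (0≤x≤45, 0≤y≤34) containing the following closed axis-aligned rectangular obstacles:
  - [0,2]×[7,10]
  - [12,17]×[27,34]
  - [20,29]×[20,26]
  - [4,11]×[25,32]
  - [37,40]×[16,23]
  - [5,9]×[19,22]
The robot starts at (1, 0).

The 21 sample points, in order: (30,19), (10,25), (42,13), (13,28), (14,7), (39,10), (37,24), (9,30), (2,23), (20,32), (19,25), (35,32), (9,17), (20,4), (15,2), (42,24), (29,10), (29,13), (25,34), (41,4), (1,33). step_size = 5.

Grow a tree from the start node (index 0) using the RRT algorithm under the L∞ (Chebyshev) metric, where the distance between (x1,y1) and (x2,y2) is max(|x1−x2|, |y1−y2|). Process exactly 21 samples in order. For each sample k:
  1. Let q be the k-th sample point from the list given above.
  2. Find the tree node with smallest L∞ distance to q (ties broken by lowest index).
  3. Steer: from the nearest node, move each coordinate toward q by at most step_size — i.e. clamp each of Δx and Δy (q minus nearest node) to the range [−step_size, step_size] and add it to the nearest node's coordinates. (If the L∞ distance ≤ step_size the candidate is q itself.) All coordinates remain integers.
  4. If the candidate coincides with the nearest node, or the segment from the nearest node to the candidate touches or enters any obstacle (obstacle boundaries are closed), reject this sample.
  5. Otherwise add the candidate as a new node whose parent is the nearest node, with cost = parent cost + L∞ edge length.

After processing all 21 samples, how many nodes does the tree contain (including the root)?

Node count: 20

1. q=(30,19) nearest=0 d=29 new=(6,5) → add node 1 parent=0 cost=5
2. q=(10,25) nearest=1 d=20 new=(10,10) → add node 2 parent=1 cost=10
3. q=(42,13) nearest=2 d=32 new=(15,13) → add node 3 parent=2 cost=15
4. q=(13,28) nearest=3 d=15 new=(13,18) → add node 4 parent=3 cost=20
5. q=(14,7) nearest=2 d=4 new=(14,7) → add node 5 parent=2 cost=14
6. q=(39,10) nearest=3 d=24 new=(20,10) → add node 6 parent=3 cost=20
7. q=(37,24) nearest=6 d=17 new=(25,15) → add node 7 parent=6 cost=25
8. q=(9,30) nearest=4 d=12 new=(9,23) → add node 8 parent=4 cost=25
9. q=(2,23) nearest=8 d=7 new=(4,23) → add node 9 parent=8 cost=30
10. q=(20,32) nearest=8 d=11 new=(14,28) → blocked by [12,17]×[27,34], reject
11. q=(19,25) nearest=4 d=7 new=(18,23) → add node 10 parent=4 cost=25
12. q=(35,32) nearest=7 d=17 new=(30,20) → add node 11 parent=7 cost=30
13. q=(9,17) nearest=4 d=4 new=(9,17) → add node 12 parent=4 cost=24
14. q=(20,4) nearest=5 d=6 new=(19,4) → add node 13 parent=5 cost=19
15. q=(15,2) nearest=13 d=4 new=(15,2) → add node 14 parent=13 cost=23
16. q=(42,24) nearest=11 d=12 new=(35,24) → add node 15 parent=11 cost=35
17. q=(29,10) nearest=7 d=5 new=(29,10) → add node 16 parent=7 cost=30
18. q=(29,13) nearest=16 d=3 new=(29,13) → add node 17 parent=16 cost=33
19. q=(25,34) nearest=15 d=10 new=(30,29) → add node 18 parent=15 cost=40
20. q=(41,4) nearest=16 d=12 new=(34,5) → add node 19 parent=16 cost=35
21. q=(1,33) nearest=8 d=10 new=(4,28) → blocked by [4,11]×[25,32], reject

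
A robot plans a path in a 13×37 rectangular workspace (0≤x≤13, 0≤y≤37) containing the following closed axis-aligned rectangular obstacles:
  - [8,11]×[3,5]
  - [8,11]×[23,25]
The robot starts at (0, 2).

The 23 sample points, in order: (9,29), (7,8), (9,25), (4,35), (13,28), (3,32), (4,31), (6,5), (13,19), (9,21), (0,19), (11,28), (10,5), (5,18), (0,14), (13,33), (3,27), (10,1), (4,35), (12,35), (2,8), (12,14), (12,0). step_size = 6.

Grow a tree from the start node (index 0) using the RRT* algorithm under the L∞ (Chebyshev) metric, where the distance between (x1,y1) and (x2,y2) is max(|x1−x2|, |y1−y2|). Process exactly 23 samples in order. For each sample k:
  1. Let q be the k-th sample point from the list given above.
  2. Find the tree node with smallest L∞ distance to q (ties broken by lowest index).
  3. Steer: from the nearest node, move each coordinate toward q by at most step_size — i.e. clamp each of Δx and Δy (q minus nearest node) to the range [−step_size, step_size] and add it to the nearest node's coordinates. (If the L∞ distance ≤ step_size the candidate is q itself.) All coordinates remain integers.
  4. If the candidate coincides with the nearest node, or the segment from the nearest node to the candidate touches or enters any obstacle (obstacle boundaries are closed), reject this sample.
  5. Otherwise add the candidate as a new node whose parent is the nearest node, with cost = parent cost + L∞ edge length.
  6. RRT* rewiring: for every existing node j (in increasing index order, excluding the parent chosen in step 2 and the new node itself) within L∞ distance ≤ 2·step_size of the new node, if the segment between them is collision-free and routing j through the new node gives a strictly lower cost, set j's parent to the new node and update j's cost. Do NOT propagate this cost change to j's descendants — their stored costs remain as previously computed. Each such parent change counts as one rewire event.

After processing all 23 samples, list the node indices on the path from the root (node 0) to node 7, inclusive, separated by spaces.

1. q=(9,29) nearest=0 d=27 new=(6,8) → add node 1 parent=0 cost=6
2. q=(7,8) nearest=1 d=1 new=(7,8) → add node 2 parent=1 cost=7
3. q=(9,25) nearest=1 d=17 new=(9,14) → add node 3 parent=1 cost=12
4. q=(4,35) nearest=3 d=21 new=(4,20) → add node 4 parent=3 cost=18
5. q=(13,28) nearest=4 d=9 new=(10,26) → blocked by [8,11]×[23,25], reject
6. q=(3,32) nearest=4 d=12 new=(3,26) → add node 5 parent=4 cost=24
7. q=(4,31) nearest=5 d=5 new=(4,31) → add node 6 parent=5 cost=29
8. q=(6,5) nearest=1 d=3 new=(6,5) → add node 7 parent=1 cost=9
9. q=(13,19) nearest=3 d=5 new=(13,19) → add node 8 parent=3 cost=17
10. q=(9,21) nearest=8 d=4 new=(9,21) → add node 9 parent=8 cost=21
11. q=(0,19) nearest=4 d=4 new=(0,19) → add node 10 parent=4 cost=22
12. q=(11,28) nearest=6 d=7 new=(10,28) → add node 11 parent=6 cost=35
13. q=(10,5) nearest=2 d=3 new=(10,5) → blocked by [8,11]×[3,5], reject
14. q=(5,18) nearest=4 d=2 new=(5,18) → add node 12 parent=4 cost=20
15. q=(0,14) nearest=10 d=5 new=(0,14) → add node 13 parent=10 cost=27
16. q=(13,33) nearest=11 d=5 new=(13,33) → add node 14 parent=11 cost=40
17. q=(3,27) nearest=5 d=1 new=(3,27) → add node 15 parent=5 cost=25; rewire 11→15 (32<35); rewire 14→15 (35<40)
18. q=(10,1) nearest=7 d=4 new=(10,1) → blocked by [8,11]×[3,5], reject
19. q=(4,35) nearest=6 d=4 new=(4,35) → add node 16 parent=6 cost=33
20. q=(12,35) nearest=14 d=2 new=(12,35) → add node 17 parent=14 cost=37
21. q=(2,8) nearest=1 d=4 new=(2,8) → add node 18 parent=1 cost=10; rewire 10→18 (21<22); rewire 13→18 (16<27)
22. q=(12,14) nearest=3 d=3 new=(12,14) → add node 19 parent=3 cost=15
23. q=(12,0) nearest=7 d=6 new=(12,0) → blocked by [8,11]×[3,5], reject

Path: 0 1 7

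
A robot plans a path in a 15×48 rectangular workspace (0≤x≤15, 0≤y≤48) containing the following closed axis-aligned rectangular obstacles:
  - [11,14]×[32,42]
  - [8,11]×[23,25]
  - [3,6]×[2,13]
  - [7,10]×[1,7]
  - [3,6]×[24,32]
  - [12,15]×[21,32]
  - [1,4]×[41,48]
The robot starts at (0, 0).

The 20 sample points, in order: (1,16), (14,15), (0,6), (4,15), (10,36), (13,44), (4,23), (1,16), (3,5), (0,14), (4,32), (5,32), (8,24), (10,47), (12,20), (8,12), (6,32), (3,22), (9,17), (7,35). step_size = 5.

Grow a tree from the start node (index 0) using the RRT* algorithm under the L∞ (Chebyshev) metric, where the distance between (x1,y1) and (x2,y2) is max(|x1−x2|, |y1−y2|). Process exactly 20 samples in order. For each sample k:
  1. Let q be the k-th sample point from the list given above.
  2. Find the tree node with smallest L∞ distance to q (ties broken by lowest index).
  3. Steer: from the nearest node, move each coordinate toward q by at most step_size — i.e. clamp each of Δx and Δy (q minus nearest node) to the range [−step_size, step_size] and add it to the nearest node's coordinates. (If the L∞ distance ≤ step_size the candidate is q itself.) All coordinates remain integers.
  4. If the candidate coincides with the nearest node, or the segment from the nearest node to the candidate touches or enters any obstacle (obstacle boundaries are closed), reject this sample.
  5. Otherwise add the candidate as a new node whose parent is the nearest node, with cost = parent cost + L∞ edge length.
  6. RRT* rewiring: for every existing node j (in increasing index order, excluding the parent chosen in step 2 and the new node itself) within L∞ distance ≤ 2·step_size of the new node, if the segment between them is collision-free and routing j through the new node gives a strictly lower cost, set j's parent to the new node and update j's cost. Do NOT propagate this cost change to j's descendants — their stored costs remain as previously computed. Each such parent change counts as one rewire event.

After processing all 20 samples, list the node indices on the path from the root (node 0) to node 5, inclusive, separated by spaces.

Path: 0 1 2 3 4 5

1. q=(1,16) nearest=0 d=16 new=(1,5) → add node 1 parent=0 cost=5
2. q=(14,15) nearest=1 d=13 new=(6,10) → blocked by [3,6]×[2,13], reject
3. q=(0,6) nearest=1 d=1 new=(0,6) → add node 2 parent=1 cost=6
4. q=(4,15) nearest=2 d=9 new=(4,11) → blocked by [3,6]×[2,13], reject
5. q=(10,36) nearest=2 d=30 new=(5,11) → blocked by [3,6]×[2,13], reject
6. q=(13,44) nearest=2 d=38 new=(5,11) → blocked by [3,6]×[2,13], reject
7. q=(4,23) nearest=2 d=17 new=(4,11) → blocked by [3,6]×[2,13], reject
8. q=(1,16) nearest=2 d=10 new=(1,11) → add node 3 parent=2 cost=11
9. q=(3,5) nearest=1 d=2 new=(3,5) → blocked by [3,6]×[2,13], reject
10. q=(0,14) nearest=3 d=3 new=(0,14) → add node 4 parent=3 cost=14
11. q=(4,32) nearest=4 d=18 new=(4,19) → add node 5 parent=4 cost=19
12. q=(5,32) nearest=5 d=13 new=(5,24) → blocked by [3,6]×[24,32], reject
13. q=(8,24) nearest=5 d=5 new=(8,24) → blocked by [8,11]×[23,25], reject
14. q=(10,47) nearest=5 d=28 new=(9,24) → blocked by [8,11]×[23,25], reject
15. q=(12,20) nearest=5 d=8 new=(9,20) → add node 6 parent=5 cost=24
16. q=(8,12) nearest=1 d=7 new=(6,10) → blocked by [3,6]×[2,13], reject
17. q=(6,32) nearest=6 d=12 new=(6,25) → blocked by [3,6]×[24,32], reject
18. q=(3,22) nearest=5 d=3 new=(3,22) → add node 7 parent=5 cost=22
19. q=(9,17) nearest=6 d=3 new=(9,17) → add node 8 parent=6 cost=27
20. q=(7,35) nearest=7 d=13 new=(7,27) → blocked by [3,6]×[24,32], reject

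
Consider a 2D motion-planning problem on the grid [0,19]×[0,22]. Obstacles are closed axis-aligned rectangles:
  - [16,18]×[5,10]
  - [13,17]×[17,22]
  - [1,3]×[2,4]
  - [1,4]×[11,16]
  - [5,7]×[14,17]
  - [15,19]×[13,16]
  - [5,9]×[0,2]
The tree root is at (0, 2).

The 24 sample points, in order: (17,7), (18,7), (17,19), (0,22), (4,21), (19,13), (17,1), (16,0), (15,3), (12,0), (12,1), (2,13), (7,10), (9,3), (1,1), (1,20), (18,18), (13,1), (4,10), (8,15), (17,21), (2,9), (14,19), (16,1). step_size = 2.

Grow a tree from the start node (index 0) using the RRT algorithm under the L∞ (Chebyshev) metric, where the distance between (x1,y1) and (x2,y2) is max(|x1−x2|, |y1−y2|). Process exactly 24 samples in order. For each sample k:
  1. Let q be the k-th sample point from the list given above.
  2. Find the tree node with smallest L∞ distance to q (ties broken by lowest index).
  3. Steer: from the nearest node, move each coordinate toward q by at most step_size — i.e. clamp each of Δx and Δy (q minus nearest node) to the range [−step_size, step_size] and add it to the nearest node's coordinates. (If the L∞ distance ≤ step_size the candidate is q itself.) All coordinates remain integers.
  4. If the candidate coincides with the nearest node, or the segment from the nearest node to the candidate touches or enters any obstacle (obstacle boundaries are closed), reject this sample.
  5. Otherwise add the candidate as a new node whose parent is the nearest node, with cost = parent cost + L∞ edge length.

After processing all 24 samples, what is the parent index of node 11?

Parent of node 11: 0

1. q=(17,7) nearest=0 d=17 new=(2,4) → blocked by [1,3]×[2,4], reject
2. q=(18,7) nearest=0 d=18 new=(2,4) → blocked by [1,3]×[2,4], reject
3. q=(17,19) nearest=0 d=17 new=(2,4) → blocked by [1,3]×[2,4], reject
4. q=(0,22) nearest=0 d=20 new=(0,4) → add node 1 parent=0 cost=2
5. q=(4,21) nearest=1 d=17 new=(2,6) → add node 2 parent=1 cost=4
6. q=(19,13) nearest=2 d=17 new=(4,8) → add node 3 parent=2 cost=6
7. q=(17,1) nearest=3 d=13 new=(6,6) → add node 4 parent=3 cost=8
8. q=(16,0) nearest=4 d=10 new=(8,4) → add node 5 parent=4 cost=10
9. q=(15,3) nearest=5 d=7 new=(10,3) → add node 6 parent=5 cost=12
10. q=(12,0) nearest=6 d=3 new=(12,1) → add node 7 parent=6 cost=14
11. q=(12,1) nearest=7 d=0 → coincident, reject
12. q=(2,13) nearest=3 d=5 new=(2,10) → add node 8 parent=3 cost=8
13. q=(7,10) nearest=3 d=3 new=(6,10) → add node 9 parent=3 cost=8
14. q=(9,3) nearest=5 d=1 new=(9,3) → add node 10 parent=5 cost=11
15. q=(1,1) nearest=0 d=1 new=(1,1) → add node 11 parent=0 cost=1
16. q=(1,20) nearest=8 d=10 new=(1,12) → blocked by [1,4]×[11,16], reject
17. q=(18,18) nearest=4 d=12 new=(8,8) → add node 12 parent=4 cost=10
18. q=(13,1) nearest=7 d=1 new=(13,1) → add node 13 parent=7 cost=15
19. q=(4,10) nearest=3 d=2 new=(4,10) → add node 14 parent=3 cost=8
20. q=(8,15) nearest=9 d=5 new=(8,12) → add node 15 parent=9 cost=10
21. q=(17,21) nearest=15 d=9 new=(10,14) → add node 16 parent=15 cost=12
22. q=(2,9) nearest=8 d=1 new=(2,9) → add node 17 parent=8 cost=9
23. q=(14,19) nearest=16 d=5 new=(12,16) → add node 18 parent=16 cost=14
24. q=(16,1) nearest=13 d=3 new=(15,1) → add node 19 parent=13 cost=17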